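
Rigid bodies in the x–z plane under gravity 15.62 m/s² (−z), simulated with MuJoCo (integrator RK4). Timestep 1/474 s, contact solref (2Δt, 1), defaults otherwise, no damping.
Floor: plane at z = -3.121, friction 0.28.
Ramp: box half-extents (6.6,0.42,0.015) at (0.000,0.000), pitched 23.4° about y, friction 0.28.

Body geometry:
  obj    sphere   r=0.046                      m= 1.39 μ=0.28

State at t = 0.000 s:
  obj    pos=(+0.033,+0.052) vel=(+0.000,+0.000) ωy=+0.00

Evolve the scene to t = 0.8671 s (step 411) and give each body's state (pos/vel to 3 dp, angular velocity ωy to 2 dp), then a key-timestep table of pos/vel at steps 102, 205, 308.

State at t = 0.8671 s:
  obj    pos=(+1.562,-0.609) vel=(+3.526,-1.526) ωy=+83.52

Key-timestep trajectory:
   step    t(s)  obj.x    obj.z    obj.vx   obj.vz 
    102  0.2152   +0.127  +0.011  +0.875  -0.379
    205  0.4325   +0.413  -0.112  +1.759  -0.761
    308  0.6498   +0.892  -0.319  +2.643  -1.144


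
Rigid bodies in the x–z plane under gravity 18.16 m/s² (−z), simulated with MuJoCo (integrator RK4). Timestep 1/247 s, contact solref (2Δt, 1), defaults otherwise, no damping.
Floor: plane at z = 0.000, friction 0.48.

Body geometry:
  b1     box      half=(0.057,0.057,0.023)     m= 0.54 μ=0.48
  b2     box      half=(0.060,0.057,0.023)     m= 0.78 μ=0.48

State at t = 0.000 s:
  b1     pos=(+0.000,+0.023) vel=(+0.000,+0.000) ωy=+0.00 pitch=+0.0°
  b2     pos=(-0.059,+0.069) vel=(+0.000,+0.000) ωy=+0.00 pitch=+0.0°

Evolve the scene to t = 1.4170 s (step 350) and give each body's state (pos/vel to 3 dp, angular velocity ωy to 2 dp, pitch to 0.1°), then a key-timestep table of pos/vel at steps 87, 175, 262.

State at t = 1.4170 s:
  b1     pos=(+0.001,+0.023) vel=(+0.001,+0.000) ωy=+0.00 pitch=+0.0°
  b2     pos=(-0.077,+0.058) vel=(+0.000,-0.001) ωy=+0.02 pitch=-43.6°

Key-timestep trajectory:
   step    t(s)  b1.x    b1.z    b1.vx   b1.vz   b2.x    b2.z    b2.vx   b2.vz 
     87  0.3522   +0.000  +0.023  +0.009  +0.003   -0.075  +0.060  +0.221  -0.073
    175  0.7085   +0.001  +0.023  +0.001  +0.000   -0.076  +0.058  +0.000  -0.001
    262  1.0607   +0.001  +0.023  +0.001  +0.000   -0.076  +0.058  +0.000  -0.001


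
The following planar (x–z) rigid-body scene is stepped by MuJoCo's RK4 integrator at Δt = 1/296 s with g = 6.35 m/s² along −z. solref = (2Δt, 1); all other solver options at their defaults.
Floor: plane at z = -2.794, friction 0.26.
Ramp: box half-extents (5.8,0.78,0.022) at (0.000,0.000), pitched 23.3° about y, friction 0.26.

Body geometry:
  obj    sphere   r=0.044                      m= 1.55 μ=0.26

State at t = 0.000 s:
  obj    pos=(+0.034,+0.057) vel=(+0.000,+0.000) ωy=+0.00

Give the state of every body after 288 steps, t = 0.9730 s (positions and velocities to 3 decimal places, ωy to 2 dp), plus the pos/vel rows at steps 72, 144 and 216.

State at t = 0.9730 s:
  obj    pos=(+0.814,-0.279) vel=(+1.603,-0.690) ωy=+39.67

Key-timestep trajectory:
   step    t(s)  obj.x    obj.z    obj.vx   obj.vz 
     72  0.2432   +0.083  +0.036  +0.401  -0.173
    144  0.4865   +0.229  -0.027  +0.802  -0.345
    216  0.7297   +0.473  -0.132  +1.202  -0.518


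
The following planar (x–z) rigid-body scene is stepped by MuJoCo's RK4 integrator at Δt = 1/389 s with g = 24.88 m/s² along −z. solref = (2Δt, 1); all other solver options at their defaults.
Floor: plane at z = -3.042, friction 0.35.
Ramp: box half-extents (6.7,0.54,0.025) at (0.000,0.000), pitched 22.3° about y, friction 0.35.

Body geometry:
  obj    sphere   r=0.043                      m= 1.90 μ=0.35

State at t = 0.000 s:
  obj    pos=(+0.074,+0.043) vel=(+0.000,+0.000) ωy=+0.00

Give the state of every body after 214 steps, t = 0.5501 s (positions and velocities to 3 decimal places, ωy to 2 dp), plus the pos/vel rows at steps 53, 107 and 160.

State at t = 0.5501 s:
  obj    pos=(+1.018,-0.344) vel=(+3.432,-1.408) ωy=+86.26

Key-timestep trajectory:
   step    t(s)  obj.x    obj.z    obj.vx   obj.vz 
     53  0.1362   +0.132  +0.019  +0.850  -0.349
    107  0.2751   +0.310  -0.054  +1.716  -0.704
    160  0.4113   +0.602  -0.173  +2.566  -1.053


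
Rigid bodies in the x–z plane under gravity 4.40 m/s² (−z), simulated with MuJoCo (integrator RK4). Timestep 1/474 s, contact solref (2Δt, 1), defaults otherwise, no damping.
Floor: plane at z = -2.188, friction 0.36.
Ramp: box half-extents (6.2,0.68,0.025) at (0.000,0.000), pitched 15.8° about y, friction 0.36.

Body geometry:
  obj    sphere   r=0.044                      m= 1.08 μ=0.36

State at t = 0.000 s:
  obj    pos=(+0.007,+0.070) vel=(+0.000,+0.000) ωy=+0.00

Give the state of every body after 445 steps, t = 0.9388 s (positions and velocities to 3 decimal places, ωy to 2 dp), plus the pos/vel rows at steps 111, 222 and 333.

State at t = 0.9388 s:
  obj    pos=(+0.370,-0.033) vel=(+0.773,-0.219) ωy=+18.26

Key-timestep trajectory:
   step    t(s)  obj.x    obj.z    obj.vx   obj.vz 
    111  0.2342   +0.030  +0.063  +0.193  -0.055
    222  0.4684   +0.097  +0.044  +0.386  -0.109
    333  0.7025   +0.210  +0.012  +0.578  -0.164


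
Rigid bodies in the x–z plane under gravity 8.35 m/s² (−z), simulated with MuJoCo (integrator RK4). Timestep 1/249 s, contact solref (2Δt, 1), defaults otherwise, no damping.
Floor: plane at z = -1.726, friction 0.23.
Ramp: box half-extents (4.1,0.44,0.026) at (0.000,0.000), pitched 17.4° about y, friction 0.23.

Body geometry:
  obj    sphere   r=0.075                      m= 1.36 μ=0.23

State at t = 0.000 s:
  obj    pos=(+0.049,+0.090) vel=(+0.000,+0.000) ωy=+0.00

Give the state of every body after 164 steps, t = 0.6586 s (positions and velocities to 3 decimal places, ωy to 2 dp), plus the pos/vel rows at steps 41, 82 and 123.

State at t = 0.6586 s:
  obj    pos=(+0.418,-0.025) vel=(+1.121,-0.351) ωy=+15.66

Key-timestep trajectory:
   step    t(s)  obj.x    obj.z    obj.vx   obj.vz 
     41  0.1647   +0.072  +0.083  +0.280  -0.088
     82  0.3293   +0.141  +0.062  +0.561  -0.176
    123  0.4940   +0.257  +0.025  +0.841  -0.263


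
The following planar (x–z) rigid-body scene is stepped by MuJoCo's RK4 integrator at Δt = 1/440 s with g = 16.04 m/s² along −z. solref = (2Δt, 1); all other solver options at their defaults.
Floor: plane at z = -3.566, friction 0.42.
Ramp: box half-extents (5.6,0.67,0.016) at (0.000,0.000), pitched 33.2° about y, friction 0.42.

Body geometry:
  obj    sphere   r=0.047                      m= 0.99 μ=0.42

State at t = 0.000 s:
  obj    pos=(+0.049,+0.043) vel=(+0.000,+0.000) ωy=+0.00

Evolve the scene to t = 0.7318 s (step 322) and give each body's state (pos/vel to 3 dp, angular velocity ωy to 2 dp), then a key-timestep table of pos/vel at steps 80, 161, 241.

State at t = 0.7318 s:
  obj    pos=(+1.455,-0.877) vel=(+3.842,-2.514) ωy=+97.67

Key-timestep trajectory:
   step    t(s)  obj.x    obj.z    obj.vx   obj.vz 
     80  0.1818   +0.136  -0.014  +0.955  -0.625
    161  0.3659   +0.401  -0.187  +1.921  -1.257
    241  0.5477   +0.837  -0.472  +2.875  -1.882


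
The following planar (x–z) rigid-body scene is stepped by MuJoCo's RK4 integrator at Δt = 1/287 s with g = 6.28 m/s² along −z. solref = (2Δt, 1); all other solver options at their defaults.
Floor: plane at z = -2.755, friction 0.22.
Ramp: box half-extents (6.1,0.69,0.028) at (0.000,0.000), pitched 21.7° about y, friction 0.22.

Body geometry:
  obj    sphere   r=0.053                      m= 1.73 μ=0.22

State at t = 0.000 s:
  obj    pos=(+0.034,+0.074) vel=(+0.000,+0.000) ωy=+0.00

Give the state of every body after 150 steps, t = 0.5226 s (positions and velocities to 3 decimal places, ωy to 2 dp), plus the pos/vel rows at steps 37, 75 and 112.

State at t = 0.5226 s:
  obj    pos=(+0.244,-0.010) vel=(+0.805,-0.321) ωy=+16.35

Key-timestep trajectory:
   step    t(s)  obj.x    obj.z    obj.vx   obj.vz 
     37  0.1289   +0.047  +0.069  +0.199  -0.079
     75  0.2613   +0.087  +0.053  +0.403  -0.160
    112  0.3902   +0.151  +0.027  +0.601  -0.239


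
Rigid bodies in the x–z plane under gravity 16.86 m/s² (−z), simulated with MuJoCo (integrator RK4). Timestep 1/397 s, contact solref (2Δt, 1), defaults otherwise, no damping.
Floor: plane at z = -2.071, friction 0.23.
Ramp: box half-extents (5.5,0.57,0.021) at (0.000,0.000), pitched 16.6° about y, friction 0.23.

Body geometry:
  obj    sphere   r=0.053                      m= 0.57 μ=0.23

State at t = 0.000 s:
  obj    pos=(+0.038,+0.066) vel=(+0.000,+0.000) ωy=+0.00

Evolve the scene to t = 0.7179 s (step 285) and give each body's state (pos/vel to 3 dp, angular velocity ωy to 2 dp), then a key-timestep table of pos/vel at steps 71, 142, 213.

State at t = 0.7179 s:
  obj    pos=(+0.888,-0.187) vel=(+2.367,-0.706) ωy=+46.60

Key-timestep trajectory:
   step    t(s)  obj.x    obj.z    obj.vx   obj.vz 
     71  0.1788   +0.091  +0.050  +0.590  -0.176
    142  0.3577   +0.249  +0.003  +1.179  -0.352
    213  0.5365   +0.513  -0.076  +1.769  -0.527


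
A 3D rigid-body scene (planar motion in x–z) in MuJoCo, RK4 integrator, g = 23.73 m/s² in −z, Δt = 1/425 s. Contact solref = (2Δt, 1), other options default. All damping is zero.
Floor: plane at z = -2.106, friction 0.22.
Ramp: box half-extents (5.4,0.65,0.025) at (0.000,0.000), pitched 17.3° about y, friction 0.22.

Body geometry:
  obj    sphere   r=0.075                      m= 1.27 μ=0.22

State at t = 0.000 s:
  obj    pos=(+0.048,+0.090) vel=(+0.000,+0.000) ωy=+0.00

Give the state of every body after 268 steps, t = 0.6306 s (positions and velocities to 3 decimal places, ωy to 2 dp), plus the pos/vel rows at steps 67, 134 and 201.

State at t = 0.6306 s:
  obj    pos=(+1.005,-0.208) vel=(+3.035,-0.945) ωy=+42.37

Key-timestep trajectory:
   step    t(s)  obj.x    obj.z    obj.vx   obj.vz 
     67  0.1576   +0.108  +0.071  +0.759  -0.236
    134  0.3153   +0.287  +0.015  +1.517  -0.473
    201  0.4729   +0.586  -0.078  +2.276  -0.709


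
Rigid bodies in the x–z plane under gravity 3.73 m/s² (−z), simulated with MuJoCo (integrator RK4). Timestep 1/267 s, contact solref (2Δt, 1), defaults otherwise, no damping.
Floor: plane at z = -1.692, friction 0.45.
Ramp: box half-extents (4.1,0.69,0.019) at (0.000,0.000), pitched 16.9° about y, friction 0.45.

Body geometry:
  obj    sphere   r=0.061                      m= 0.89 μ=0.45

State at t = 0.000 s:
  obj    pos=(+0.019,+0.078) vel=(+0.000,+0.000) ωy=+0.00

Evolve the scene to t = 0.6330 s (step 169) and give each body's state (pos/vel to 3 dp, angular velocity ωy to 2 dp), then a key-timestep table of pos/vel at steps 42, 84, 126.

State at t = 0.6330 s:
  obj    pos=(+0.167,+0.033) vel=(+0.469,-0.143) ωy=+8.03

Key-timestep trajectory:
   step    t(s)  obj.x    obj.z    obj.vx   obj.vz 
     42  0.1573   +0.028  +0.075  +0.117  -0.035
     84  0.3146   +0.056  +0.067  +0.233  -0.071
    126  0.4719   +0.102  +0.053  +0.350  -0.106


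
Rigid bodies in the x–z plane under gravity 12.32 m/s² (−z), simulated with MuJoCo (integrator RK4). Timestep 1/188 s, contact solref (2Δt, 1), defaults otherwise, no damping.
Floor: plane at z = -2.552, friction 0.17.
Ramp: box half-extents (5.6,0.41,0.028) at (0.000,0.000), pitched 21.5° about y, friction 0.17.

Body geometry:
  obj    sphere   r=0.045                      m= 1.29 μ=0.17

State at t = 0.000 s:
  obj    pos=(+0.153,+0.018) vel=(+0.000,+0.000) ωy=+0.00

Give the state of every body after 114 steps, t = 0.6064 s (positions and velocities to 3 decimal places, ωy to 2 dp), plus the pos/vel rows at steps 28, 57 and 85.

State at t = 0.6064 s:
  obj    pos=(+0.705,-0.199) vel=(+1.820,-0.717) ωy=+43.44

Key-timestep trajectory:
   step    t(s)  obj.x    obj.z    obj.vx   obj.vz 
     28  0.1489   +0.186  +0.005  +0.447  -0.176
     57  0.3032   +0.291  -0.036  +0.910  -0.358
     85  0.4521   +0.460  -0.103  +1.357  -0.535


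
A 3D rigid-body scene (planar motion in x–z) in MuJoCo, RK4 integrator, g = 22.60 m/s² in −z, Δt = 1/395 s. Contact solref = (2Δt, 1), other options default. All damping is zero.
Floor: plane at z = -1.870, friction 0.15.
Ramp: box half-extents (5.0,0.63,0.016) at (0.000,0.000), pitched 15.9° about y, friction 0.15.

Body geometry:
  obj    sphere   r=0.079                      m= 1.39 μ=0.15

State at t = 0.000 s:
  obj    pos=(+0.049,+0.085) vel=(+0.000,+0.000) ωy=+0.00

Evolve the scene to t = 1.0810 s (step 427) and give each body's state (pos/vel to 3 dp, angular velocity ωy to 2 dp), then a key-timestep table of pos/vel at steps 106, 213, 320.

State at t = 1.0810 s:
  obj    pos=(+2.534,-0.623) vel=(+4.598,-1.310) ωy=+60.51

Key-timestep trajectory:
   step    t(s)  obj.x    obj.z    obj.vx   obj.vz 
    106  0.2684   +0.202  +0.041  +1.142  -0.325
    213  0.5392   +0.667  -0.091  +2.294  -0.653
    320  0.8101   +1.445  -0.313  +3.446  -0.982


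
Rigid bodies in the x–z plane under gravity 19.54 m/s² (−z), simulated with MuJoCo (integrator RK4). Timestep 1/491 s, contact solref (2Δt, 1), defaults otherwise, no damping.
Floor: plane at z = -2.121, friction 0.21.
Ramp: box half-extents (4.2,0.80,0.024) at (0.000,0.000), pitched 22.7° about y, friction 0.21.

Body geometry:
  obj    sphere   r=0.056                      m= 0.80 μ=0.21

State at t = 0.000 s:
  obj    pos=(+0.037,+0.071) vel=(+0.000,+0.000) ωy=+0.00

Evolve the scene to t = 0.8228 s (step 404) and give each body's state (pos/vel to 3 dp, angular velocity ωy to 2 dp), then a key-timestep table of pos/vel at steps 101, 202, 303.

State at t = 0.8228 s:
  obj    pos=(+1.719,-0.632) vel=(+4.089,-1.710) ωy=+79.13

Key-timestep trajectory:
   step    t(s)  obj.x    obj.z    obj.vx   obj.vz 
    101  0.2057   +0.142  +0.027  +1.022  -0.428
    202  0.4114   +0.458  -0.105  +2.044  -0.855
    303  0.6171   +0.983  -0.325  +3.066  -1.283


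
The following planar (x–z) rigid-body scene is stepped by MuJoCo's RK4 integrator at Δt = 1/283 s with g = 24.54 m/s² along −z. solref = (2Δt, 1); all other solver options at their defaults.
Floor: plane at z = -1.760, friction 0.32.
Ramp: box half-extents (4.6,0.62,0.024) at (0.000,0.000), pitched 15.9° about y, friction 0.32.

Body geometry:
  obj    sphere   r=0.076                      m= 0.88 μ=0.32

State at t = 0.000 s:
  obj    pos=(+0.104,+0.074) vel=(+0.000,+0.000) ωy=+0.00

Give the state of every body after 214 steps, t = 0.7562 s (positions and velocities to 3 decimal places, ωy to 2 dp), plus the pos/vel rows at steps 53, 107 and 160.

State at t = 0.7562 s:
  obj    pos=(+1.425,-0.302) vel=(+3.492,-0.995) ωy=+47.77

Key-timestep trajectory:
   step    t(s)  obj.x    obj.z    obj.vx   obj.vz 
     53  0.1873   +0.185  +0.051  +0.865  -0.246
    107  0.3781   +0.434  -0.020  +1.746  -0.497
    160  0.5654   +0.842  -0.136  +2.611  -0.744


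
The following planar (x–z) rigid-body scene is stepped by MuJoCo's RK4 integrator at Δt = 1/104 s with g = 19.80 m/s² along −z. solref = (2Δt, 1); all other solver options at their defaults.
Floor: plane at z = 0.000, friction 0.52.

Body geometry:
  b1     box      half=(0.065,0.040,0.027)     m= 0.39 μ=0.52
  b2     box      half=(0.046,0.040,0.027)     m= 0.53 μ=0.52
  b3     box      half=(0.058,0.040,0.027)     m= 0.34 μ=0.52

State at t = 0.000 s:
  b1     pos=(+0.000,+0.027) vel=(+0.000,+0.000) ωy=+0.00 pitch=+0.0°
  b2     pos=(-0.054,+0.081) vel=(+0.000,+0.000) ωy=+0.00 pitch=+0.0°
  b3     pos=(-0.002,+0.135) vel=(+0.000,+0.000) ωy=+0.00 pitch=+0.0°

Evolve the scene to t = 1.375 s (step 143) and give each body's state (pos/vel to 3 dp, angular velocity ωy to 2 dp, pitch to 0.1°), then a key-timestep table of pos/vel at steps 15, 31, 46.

State at t = 1.375 s:
  b1     pos=(+0.000,+0.027) vel=(+0.000,+0.000) ωy=+0.00 pitch=+0.0°
  b2     pos=(-0.054,+0.081) vel=(+0.000,+0.000) ωy=+0.00 pitch=-0.1°
  b3     pos=(+0.146,+0.027) vel=(+0.000,+0.000) ωy=+0.00 pitch=+180.0°

Key-timestep trajectory:
   step    t(s)  b1.x    b1.z    b1.vx   b1.vz   b2.x    b2.z    b2.vx   b2.vz   b3.x    b3.z    b3.vx   b3.vz 
     15  0.1442   +0.000  +0.027  -0.001  +0.001   -0.054  +0.081  -0.002  +0.001   +0.017  +0.120  +0.287  -0.431
     31  0.2981   +0.000  +0.027  -0.001  +0.000   -0.054  +0.081  -0.001  +0.000   +0.078  +0.111  +0.450  -0.059
     46  0.4423   +0.000  +0.027  +0.000  +0.000   -0.054  +0.081  +0.000  +0.000   +0.147  +0.013  -0.013  +0.290


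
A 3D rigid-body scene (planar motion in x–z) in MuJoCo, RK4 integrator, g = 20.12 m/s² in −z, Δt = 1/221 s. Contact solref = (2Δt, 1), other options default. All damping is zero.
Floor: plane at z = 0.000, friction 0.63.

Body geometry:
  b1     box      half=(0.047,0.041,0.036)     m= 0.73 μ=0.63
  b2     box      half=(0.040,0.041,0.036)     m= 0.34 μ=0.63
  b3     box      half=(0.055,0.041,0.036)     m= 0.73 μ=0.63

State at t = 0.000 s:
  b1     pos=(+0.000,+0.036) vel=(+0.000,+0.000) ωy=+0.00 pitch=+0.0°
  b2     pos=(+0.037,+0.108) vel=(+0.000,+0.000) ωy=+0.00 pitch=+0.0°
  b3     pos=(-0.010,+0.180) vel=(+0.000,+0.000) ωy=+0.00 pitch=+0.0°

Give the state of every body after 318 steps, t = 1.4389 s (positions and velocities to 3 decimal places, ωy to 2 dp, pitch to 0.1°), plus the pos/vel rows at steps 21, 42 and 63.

State at t = 1.4389 s:
  b1     pos=(+0.000,+0.036) vel=(+0.000,+0.000) ωy=+0.00 pitch=+0.0°
  b2     pos=(+0.037,+0.108) vel=(+0.000,+0.000) ωy=+0.00 pitch=+0.0°
  b3     pos=(-0.140,+0.036) vel=(+0.000,+0.000) ωy=+0.00 pitch=+180.0°

Key-timestep trajectory:
   step    t(s)  b1.x    b1.z    b1.vx   b1.vz   b2.x    b2.z    b2.vx   b2.vz   b3.x    b3.z    b3.vx   b3.vz 
     21  0.0950   +0.000  +0.036  +0.000  +0.000   +0.037  +0.108  +0.002  +0.000   -0.019  +0.177  -0.221  -0.128
     42  0.1900   +0.000  +0.036  +0.004  -0.002   +0.037  +0.108  +0.004  -0.001   -0.053  +0.128  -0.759  -0.272
     63  0.2851   +0.000  +0.036  +0.000  +0.000   +0.037  +0.108  +0.000  +0.000   -0.129  +0.049  -0.807  -1.753


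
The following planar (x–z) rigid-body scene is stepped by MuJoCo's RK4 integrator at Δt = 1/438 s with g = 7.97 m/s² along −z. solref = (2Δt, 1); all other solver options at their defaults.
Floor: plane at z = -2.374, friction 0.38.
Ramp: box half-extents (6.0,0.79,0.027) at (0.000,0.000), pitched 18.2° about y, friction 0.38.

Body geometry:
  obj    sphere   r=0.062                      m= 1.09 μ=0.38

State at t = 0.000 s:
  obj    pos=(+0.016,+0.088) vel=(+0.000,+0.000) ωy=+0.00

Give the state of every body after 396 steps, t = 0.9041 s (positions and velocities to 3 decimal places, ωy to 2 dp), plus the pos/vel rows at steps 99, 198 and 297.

State at t = 0.9041 s:
  obj    pos=(+0.707,-0.139) vel=(+1.527,-0.502) ωy=+25.93

Key-timestep trajectory:
   step    t(s)  obj.x    obj.z    obj.vx   obj.vz 
     99  0.2260   +0.059  +0.074  +0.382  -0.126
    198  0.4521   +0.189  +0.032  +0.764  -0.251
    297  0.6781   +0.404  -0.039  +1.145  -0.377


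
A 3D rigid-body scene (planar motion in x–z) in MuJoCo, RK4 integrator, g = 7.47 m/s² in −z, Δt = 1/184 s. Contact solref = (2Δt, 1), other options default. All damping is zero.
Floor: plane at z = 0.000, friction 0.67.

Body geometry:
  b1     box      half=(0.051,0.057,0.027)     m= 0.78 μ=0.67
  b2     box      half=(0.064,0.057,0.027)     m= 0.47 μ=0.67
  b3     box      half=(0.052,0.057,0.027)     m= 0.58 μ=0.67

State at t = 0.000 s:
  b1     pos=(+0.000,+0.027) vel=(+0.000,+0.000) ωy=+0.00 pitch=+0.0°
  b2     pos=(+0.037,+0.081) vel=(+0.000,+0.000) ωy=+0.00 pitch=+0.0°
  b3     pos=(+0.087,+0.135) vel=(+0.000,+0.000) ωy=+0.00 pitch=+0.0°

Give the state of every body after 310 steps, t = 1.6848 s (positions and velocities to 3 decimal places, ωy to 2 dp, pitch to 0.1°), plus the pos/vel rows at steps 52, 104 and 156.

State at t = 1.6848 s:
  b1     pos=(+0.000,+0.027) vel=(+0.000,+0.000) ωy=+0.00 pitch=+0.0°
  b2     pos=(+0.170,+0.060) vel=(+0.000,+0.000) ωy=+0.00 pitch=+142.6°
  b3     pos=(+0.258,+0.027) vel=(+0.000,+0.000) ωy=+0.00 pitch=+180.0°

Key-timestep trajectory:
   step    t(s)  b1.x    b1.z    b1.vx   b1.vz   b2.x    b2.z    b2.vx   b2.vz   b3.x    b3.z    b3.vx   b3.vz 
     52  0.2826   +0.000  +0.027  +0.000  +0.000   +0.066  +0.080  +0.242  -0.183   +0.144  +0.065  +0.323  -0.866
    104  0.5652   +0.000  +0.027  +0.000  +0.000   +0.136  +0.069  +0.108  -0.013   +0.199  +0.058  +0.106  +0.010
    156  0.8478   +0.000  +0.027  +0.000  +0.000   +0.162  +0.065  +0.036  -0.144   +0.245  +0.043  +0.250  -0.229


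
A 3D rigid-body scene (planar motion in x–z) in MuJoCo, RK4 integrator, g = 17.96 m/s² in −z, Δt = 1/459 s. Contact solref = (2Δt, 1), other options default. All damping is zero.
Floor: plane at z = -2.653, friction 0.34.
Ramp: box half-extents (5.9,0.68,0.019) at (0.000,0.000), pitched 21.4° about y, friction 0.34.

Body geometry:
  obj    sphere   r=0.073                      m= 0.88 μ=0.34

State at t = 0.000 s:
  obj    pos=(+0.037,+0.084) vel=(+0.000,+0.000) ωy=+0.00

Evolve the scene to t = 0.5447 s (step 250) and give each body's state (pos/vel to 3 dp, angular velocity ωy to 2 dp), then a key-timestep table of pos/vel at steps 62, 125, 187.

State at t = 0.5447 s:
  obj    pos=(+0.684,-0.169) vel=(+2.374,-0.930) ωy=+34.92

Key-timestep trajectory:
   step    t(s)  obj.x    obj.z    obj.vx   obj.vz 
     62  0.1351   +0.077  +0.069  +0.589  -0.231
    125  0.2723   +0.199  +0.021  +1.187  -0.465
    187  0.4074   +0.399  -0.057  +1.776  -0.696


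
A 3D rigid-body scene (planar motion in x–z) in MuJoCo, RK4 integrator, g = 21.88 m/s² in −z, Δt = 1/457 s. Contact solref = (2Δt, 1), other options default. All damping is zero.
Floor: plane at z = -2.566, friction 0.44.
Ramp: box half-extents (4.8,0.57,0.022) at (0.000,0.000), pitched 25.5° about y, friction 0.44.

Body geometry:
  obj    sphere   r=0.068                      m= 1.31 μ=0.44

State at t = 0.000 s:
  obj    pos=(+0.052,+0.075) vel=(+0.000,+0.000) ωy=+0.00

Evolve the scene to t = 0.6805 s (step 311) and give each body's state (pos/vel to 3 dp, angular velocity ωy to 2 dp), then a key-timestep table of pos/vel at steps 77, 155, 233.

State at t = 0.6805 s:
  obj    pos=(+1.458,-0.596) vel=(+4.133,-1.971) ωy=+67.33

Key-timestep trajectory:
   step    t(s)  obj.x    obj.z    obj.vx   obj.vz 
     77  0.1685   +0.138  +0.034  +1.023  -0.488
    155  0.3392   +0.401  -0.092  +2.060  -0.982
    233  0.5098   +0.841  -0.302  +3.096  -1.477


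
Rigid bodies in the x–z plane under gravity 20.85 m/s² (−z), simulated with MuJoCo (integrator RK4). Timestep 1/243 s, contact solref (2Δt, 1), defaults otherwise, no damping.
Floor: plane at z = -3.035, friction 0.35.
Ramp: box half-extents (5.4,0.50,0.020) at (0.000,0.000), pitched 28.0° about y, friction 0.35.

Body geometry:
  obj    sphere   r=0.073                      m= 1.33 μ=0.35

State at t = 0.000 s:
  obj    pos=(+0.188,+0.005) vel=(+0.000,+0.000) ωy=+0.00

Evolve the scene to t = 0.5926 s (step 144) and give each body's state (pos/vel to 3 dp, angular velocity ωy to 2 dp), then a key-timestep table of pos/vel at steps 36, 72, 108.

State at t = 0.5926 s:
  obj    pos=(+1.272,-0.571) vel=(+3.658,-1.945) ωy=+56.74

Key-timestep trajectory:
   step    t(s)  obj.x    obj.z    obj.vx   obj.vz 
     36  0.1481   +0.256  -0.031  +0.915  -0.486
     72  0.2963   +0.459  -0.139  +1.829  -0.973
    108  0.4444   +0.798  -0.319  +2.744  -1.459


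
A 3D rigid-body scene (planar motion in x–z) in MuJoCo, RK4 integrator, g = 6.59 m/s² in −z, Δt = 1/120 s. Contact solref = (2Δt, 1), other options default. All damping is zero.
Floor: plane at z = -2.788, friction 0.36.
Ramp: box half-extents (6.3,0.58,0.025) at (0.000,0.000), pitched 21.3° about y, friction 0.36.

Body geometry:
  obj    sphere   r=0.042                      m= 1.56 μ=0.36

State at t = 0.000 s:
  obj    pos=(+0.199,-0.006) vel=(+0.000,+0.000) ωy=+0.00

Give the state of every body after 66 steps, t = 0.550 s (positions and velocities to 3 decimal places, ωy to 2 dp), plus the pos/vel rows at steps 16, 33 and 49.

State at t = 0.550 s:
  obj    pos=(+0.440,-0.100) vel=(+0.876,-0.342) ωy=+22.38

Key-timestep trajectory:
   step    t(s)  obj.x    obj.z    obj.vx   obj.vz 
     16  0.1333   +0.213  -0.011  +0.213  -0.083
     33  0.2750   +0.259  -0.029  +0.438  -0.171
     49  0.4083   +0.332  -0.058  +0.651  -0.254


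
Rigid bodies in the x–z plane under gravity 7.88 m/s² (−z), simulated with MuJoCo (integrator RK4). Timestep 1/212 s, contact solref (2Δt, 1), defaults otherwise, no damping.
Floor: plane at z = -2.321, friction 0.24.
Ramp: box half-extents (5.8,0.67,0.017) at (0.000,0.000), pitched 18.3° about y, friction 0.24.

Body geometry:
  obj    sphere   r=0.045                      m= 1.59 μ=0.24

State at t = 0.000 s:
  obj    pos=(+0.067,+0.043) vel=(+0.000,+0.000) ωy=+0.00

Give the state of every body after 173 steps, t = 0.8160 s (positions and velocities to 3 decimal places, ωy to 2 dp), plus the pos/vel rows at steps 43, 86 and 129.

State at t = 0.8160 s:
  obj    pos=(+0.626,-0.142) vel=(+1.369,-0.453) ωy=+32.04

Key-timestep trajectory:
   step    t(s)  obj.x    obj.z    obj.vx   obj.vz 
     43  0.2028   +0.102  +0.032  +0.340  -0.113
     86  0.4057   +0.205  -0.003  +0.681  -0.225
    129  0.6085   +0.378  -0.060  +1.021  -0.338


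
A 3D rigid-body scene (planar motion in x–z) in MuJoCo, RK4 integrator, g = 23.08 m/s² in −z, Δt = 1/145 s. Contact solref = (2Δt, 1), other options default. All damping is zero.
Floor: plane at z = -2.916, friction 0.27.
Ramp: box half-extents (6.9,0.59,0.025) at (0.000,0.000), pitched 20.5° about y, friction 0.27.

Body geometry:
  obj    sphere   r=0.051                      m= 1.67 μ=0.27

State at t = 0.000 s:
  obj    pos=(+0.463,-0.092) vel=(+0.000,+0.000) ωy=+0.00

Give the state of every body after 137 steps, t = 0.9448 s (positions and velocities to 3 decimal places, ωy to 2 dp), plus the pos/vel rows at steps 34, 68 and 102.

State at t = 0.9448 s:
  obj    pos=(+2.877,-0.995) vel=(+5.109,-1.910) ωy=+106.94

Key-timestep trajectory:
   step    t(s)  obj.x    obj.z    obj.vx   obj.vz 
     34  0.2345   +0.612  -0.148  +1.268  -0.474
     68  0.4690   +1.058  -0.314  +2.536  -0.948
    102  0.7034   +1.801  -0.592  +3.804  -1.422


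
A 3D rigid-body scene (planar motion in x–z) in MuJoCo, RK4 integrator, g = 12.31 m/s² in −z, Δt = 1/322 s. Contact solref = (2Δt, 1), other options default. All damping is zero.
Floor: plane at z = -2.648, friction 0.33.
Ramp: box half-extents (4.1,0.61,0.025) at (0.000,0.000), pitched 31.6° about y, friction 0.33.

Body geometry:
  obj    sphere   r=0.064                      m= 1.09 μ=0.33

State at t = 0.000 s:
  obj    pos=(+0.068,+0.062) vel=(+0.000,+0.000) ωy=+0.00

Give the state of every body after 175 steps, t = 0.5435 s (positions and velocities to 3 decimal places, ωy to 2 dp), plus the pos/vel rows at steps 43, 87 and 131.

State at t = 0.5435 s:
  obj    pos=(+0.648,-0.294) vel=(+2.133,-1.312) ωy=+39.12

Key-timestep trajectory:
   step    t(s)  obj.x    obj.z    obj.vx   obj.vz 
     43  0.1335   +0.103  +0.041  +0.524  -0.322
     87  0.2702   +0.212  -0.026  +1.060  -0.652
    131  0.4068   +0.393  -0.137  +1.597  -0.982


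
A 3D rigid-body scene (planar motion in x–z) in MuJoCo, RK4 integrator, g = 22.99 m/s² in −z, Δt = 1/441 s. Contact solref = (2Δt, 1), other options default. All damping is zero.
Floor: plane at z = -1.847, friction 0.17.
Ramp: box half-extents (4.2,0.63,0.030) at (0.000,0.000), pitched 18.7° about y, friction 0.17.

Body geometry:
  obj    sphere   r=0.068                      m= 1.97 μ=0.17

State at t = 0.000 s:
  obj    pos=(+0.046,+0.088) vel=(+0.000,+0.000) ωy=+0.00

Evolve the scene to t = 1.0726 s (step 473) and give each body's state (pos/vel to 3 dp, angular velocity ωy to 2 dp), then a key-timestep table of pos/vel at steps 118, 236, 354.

State at t = 1.0726 s:
  obj    pos=(+2.915,-0.883) vel=(+5.349,-1.811) ωy=+83.04

Key-timestep trajectory:
   step    t(s)  obj.x    obj.z    obj.vx   obj.vz 
    118  0.2676   +0.225  +0.027  +1.335  -0.452
    236  0.5351   +0.760  -0.154  +2.669  -0.903
    354  0.8027   +1.653  -0.456  +4.003  -1.355


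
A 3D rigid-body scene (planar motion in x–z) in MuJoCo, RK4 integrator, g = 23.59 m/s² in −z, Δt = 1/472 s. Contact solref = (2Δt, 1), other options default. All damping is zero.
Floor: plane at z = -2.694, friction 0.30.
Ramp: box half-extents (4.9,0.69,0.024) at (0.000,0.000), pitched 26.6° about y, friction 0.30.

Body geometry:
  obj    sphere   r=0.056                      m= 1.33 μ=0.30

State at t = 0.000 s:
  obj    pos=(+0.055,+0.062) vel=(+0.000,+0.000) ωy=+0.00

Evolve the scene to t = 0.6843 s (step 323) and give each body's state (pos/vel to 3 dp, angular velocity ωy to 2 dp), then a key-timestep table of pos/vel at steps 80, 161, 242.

State at t = 0.6843 s:
  obj    pos=(+1.635,-0.729) vel=(+4.617,-2.312) ωy=+92.19

Key-timestep trajectory:
   step    t(s)  obj.x    obj.z    obj.vx   obj.vz 
     80  0.1695   +0.152  +0.013  +1.144  -0.573
    161  0.3411   +0.448  -0.135  +2.301  -1.152
    242  0.5127   +0.942  -0.382  +3.459  -1.732


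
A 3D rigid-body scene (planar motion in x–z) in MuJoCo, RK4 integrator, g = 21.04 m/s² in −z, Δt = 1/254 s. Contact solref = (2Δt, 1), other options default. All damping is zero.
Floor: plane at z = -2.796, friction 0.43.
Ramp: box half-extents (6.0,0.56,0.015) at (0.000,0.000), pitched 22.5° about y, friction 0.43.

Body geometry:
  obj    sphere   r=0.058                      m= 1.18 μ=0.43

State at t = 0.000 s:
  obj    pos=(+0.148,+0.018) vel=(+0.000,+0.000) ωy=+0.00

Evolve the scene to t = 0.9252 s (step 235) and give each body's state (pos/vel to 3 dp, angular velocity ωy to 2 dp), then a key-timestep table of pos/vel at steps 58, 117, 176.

State at t = 0.9252 s:
  obj    pos=(+2.422,-0.924) vel=(+4.916,-2.036) ωy=+91.73

Key-timestep trajectory:
   step    t(s)  obj.x    obj.z    obj.vx   obj.vz 
     58  0.2283   +0.287  -0.040  +1.213  -0.503
    117  0.4606   +0.712  -0.216  +2.448  -1.014
    176  0.6929   +1.424  -0.511  +3.682  -1.525


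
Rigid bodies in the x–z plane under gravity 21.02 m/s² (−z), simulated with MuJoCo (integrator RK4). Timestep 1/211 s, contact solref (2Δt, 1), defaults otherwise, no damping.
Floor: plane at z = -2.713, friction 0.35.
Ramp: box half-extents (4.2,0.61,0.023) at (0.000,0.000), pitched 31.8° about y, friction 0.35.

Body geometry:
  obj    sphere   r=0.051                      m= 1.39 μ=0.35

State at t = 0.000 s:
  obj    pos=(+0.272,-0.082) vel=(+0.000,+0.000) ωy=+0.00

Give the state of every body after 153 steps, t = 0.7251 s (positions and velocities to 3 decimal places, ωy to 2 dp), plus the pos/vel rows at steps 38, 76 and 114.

State at t = 0.7251 s:
  obj    pos=(+2.040,-1.178) vel=(+4.876,-3.023) ωy=+112.47

Key-timestep trajectory:
   step    t(s)  obj.x    obj.z    obj.vx   obj.vz 
     38  0.1801   +0.381  -0.149  +1.211  -0.751
     76  0.3602   +0.708  -0.352  +2.422  -1.502
    114  0.5403   +1.254  -0.690  +3.633  -2.253


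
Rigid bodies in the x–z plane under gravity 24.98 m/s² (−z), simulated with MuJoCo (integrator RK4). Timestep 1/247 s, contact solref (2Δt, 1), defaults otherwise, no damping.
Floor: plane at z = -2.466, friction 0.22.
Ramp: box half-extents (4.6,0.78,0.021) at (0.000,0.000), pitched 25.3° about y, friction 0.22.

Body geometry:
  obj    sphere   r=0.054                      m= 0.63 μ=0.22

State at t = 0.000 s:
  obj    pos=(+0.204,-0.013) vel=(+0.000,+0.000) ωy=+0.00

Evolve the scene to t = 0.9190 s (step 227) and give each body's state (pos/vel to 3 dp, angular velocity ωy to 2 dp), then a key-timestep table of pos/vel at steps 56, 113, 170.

State at t = 0.9190 s:
  obj    pos=(+3.115,-1.390) vel=(+6.336,-2.995) ωy=+129.75

Key-timestep trajectory:
   step    t(s)  obj.x    obj.z    obj.vx   obj.vz 
     56  0.2267   +0.381  -0.097  +1.563  -0.739
    113  0.4575   +0.925  -0.355  +3.154  -1.491
    170  0.6883   +1.837  -0.785  +4.745  -2.243


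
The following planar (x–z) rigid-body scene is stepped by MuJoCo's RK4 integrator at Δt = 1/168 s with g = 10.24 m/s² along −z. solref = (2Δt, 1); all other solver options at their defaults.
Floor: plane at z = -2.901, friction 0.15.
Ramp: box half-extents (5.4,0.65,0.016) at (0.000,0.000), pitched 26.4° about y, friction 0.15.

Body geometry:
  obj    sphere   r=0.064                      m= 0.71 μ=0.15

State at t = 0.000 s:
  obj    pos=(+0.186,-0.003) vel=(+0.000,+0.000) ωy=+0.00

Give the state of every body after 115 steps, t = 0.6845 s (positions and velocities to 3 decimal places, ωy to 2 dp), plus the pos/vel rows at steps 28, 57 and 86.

State at t = 0.6845 s:
  obj    pos=(+0.869,-0.342) vel=(+1.994,-0.990) ωy=+34.77

Key-timestep trajectory:
   step    t(s)  obj.x    obj.z    obj.vx   obj.vz 
     28  0.1667   +0.227  -0.023  +0.486  -0.241
     57  0.3393   +0.354  -0.086  +0.989  -0.491
     86  0.5119   +0.568  -0.193  +1.492  -0.740


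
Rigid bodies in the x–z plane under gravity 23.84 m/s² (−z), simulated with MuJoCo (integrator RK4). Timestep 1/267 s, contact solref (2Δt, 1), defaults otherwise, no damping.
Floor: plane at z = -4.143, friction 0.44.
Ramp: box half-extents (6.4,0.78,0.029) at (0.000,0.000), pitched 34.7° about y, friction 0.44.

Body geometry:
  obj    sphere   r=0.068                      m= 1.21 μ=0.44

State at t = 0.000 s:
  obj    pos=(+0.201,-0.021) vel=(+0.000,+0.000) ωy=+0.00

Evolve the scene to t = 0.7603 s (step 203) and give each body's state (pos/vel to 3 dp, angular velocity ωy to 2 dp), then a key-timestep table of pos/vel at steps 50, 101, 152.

State at t = 0.7603 s:
  obj    pos=(+2.505,-1.616) vel=(+6.059,-4.196) ωy=+108.37

Key-timestep trajectory:
   step    t(s)  obj.x    obj.z    obj.vx   obj.vz 
     50  0.1873   +0.341  -0.118  +1.493  -1.034
    101  0.3783   +0.771  -0.416  +3.015  -2.088
    152  0.5693   +1.493  -0.916  +4.537  -3.142


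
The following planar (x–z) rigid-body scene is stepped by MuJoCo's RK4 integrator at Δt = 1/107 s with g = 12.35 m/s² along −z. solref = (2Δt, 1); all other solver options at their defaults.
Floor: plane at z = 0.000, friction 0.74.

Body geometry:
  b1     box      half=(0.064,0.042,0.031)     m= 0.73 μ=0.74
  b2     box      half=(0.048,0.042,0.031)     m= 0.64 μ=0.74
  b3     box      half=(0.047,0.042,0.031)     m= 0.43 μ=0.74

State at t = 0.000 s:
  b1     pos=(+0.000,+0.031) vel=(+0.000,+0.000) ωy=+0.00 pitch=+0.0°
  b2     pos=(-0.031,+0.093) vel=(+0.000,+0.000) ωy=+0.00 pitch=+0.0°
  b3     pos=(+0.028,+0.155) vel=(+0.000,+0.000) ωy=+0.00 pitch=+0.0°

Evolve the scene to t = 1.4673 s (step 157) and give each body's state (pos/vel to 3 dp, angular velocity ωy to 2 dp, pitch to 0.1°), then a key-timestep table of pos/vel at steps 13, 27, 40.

State at t = 1.4673 s:
  b1     pos=(+0.000,+0.031) vel=(+0.000,+0.000) ωy=+0.00 pitch=+0.0°
  b2     pos=(-0.031,+0.093) vel=(+0.000,+0.000) ωy=+0.00 pitch=-0.1°
  b3     pos=(+0.144,+0.031) vel=(+0.000,+0.000) ωy=+0.00 pitch=+180.0°

Key-timestep trajectory:
   step    t(s)  b1.x    b1.z    b1.vx   b1.vz   b2.x    b2.z    b2.vx   b2.vz   b3.x    b3.z    b3.vx   b3.vz 
     13  0.1215   +0.000  +0.031  +0.000  +0.001   -0.031  +0.093  -0.001  +0.002   +0.043  +0.144  +0.245  -0.274
     27  0.2523   +0.000  +0.031  +0.000  +0.001   -0.031  +0.093  -0.001  +0.000   +0.099  +0.096  +0.573  -0.522
     40  0.3738   +0.000  +0.031  +0.000  +0.000   -0.031  +0.093  +0.000  +0.000   +0.146  +0.026  -0.052  +0.161


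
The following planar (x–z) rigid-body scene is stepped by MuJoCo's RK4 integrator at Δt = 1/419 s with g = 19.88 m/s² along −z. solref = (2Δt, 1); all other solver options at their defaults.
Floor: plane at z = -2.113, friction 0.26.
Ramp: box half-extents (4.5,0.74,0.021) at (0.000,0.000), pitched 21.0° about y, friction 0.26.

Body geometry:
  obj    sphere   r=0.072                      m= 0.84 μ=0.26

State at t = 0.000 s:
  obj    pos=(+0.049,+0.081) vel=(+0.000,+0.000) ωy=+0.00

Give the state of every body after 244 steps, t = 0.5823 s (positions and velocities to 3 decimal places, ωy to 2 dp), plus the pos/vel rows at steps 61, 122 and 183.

State at t = 0.5823 s:
  obj    pos=(+0.855,-0.228) vel=(+2.767,-1.062) ωy=+41.15

Key-timestep trajectory:
   step    t(s)  obj.x    obj.z    obj.vx   obj.vz 
     61  0.1456   +0.099  +0.061  +0.692  -0.266
    122  0.2912   +0.250  +0.003  +1.383  -0.531
    183  0.4368   +0.502  -0.093  +2.075  -0.797


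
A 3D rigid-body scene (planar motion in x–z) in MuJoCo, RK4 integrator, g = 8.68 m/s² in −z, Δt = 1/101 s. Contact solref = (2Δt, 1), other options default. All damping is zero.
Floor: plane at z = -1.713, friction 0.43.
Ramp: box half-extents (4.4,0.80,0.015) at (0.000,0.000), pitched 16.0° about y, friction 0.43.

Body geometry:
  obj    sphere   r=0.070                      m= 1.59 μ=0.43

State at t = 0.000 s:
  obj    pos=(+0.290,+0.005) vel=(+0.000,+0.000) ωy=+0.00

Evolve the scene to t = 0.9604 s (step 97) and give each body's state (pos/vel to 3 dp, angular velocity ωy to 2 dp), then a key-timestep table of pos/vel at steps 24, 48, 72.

State at t = 0.9604 s:
  obj    pos=(+1.048,-0.212) vel=(+1.578,-0.452) ωy=+23.44

Key-timestep trajectory:
   step    t(s)  obj.x    obj.z    obj.vx   obj.vz 
     24  0.2376   +0.336  -0.008  +0.390  -0.112
     48  0.4752   +0.476  -0.048  +0.781  -0.224
     72  0.7129   +0.708  -0.115  +1.171  -0.336


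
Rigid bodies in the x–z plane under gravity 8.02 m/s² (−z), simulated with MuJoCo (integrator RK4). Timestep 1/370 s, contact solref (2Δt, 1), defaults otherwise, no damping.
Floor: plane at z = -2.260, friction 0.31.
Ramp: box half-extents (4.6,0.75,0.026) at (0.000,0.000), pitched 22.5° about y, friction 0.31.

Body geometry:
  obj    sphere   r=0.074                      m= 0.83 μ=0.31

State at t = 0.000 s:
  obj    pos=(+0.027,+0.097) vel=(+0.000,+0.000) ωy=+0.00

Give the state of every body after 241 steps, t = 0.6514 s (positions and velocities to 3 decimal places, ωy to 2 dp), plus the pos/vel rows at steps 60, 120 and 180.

State at t = 0.6514 s:
  obj    pos=(+0.457,-0.081) vel=(+1.319,-0.546) ωy=+19.29

Key-timestep trajectory:
   step    t(s)  obj.x    obj.z    obj.vx   obj.vz 
     60  0.1622   +0.054  +0.086  +0.329  -0.136
    120  0.3243   +0.134  +0.053  +0.657  -0.272
    180  0.4865   +0.267  -0.002  +0.985  -0.408


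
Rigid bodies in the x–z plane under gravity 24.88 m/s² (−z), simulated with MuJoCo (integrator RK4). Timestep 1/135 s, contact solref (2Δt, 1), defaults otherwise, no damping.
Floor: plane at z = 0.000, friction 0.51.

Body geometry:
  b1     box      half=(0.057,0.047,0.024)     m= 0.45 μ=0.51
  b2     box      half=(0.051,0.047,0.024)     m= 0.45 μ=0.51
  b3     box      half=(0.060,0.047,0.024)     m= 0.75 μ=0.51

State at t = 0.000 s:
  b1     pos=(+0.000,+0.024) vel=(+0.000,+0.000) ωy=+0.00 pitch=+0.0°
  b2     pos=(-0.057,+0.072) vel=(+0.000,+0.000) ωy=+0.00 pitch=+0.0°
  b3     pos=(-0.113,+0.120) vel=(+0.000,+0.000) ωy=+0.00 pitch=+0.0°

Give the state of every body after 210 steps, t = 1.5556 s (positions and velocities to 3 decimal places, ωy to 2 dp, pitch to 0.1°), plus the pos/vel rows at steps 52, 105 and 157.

State at t = 1.5556 s:
  b1     pos=(+0.004,+0.024) vel=(+0.002,+0.000) ωy=+0.00 pitch=+0.0°
  b2     pos=(-0.076,+0.056) vel=(+0.002,+0.000) ωy=+0.04 pitch=-60.4°
  b3     pos=(-0.151,+0.058) vel=(+0.000,-0.001) ωy=+0.03 pitch=-41.4°

Key-timestep trajectory:
   step    t(s)  b1.x    b1.z    b1.vx   b1.vz   b2.x    b2.z    b2.vx   b2.vz   b3.x    b3.z    b3.vx   b3.vz 
     52  0.3852   +0.001  +0.024  +0.002  +0.000   -0.078  +0.056  +0.001  +0.000   -0.152  +0.059  +0.000  -0.001
    105  0.7778   +0.002  +0.024  +0.002  +0.000   -0.078  +0.056  +0.002  +0.000   -0.152  +0.058  +0.000  -0.001
    157  1.1630   +0.003  +0.024  +0.002  +0.000   -0.077  +0.056  +0.002  +0.000   -0.151  +0.058  +0.000  -0.001
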